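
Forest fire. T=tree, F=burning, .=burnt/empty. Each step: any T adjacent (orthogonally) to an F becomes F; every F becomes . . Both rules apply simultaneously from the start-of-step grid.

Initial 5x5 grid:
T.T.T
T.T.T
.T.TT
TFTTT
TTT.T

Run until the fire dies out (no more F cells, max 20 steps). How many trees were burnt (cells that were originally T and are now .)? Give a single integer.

Step 1: +4 fires, +1 burnt (F count now 4)
Step 2: +3 fires, +4 burnt (F count now 3)
Step 3: +2 fires, +3 burnt (F count now 2)
Step 4: +2 fires, +2 burnt (F count now 2)
Step 5: +1 fires, +2 burnt (F count now 1)
Step 6: +1 fires, +1 burnt (F count now 1)
Step 7: +0 fires, +1 burnt (F count now 0)
Fire out after step 7
Initially T: 17, now '.': 21
Total burnt (originally-T cells now '.'): 13

Answer: 13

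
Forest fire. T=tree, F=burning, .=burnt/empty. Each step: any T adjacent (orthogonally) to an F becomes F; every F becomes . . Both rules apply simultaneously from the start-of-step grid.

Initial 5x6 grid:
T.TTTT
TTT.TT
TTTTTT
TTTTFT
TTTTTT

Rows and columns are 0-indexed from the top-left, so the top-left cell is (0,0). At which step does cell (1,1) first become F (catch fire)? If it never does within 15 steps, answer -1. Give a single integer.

Step 1: cell (1,1)='T' (+4 fires, +1 burnt)
Step 2: cell (1,1)='T' (+6 fires, +4 burnt)
Step 3: cell (1,1)='T' (+5 fires, +6 burnt)
Step 4: cell (1,1)='T' (+6 fires, +5 burnt)
Step 5: cell (1,1)='F' (+4 fires, +6 burnt)
  -> target ignites at step 5
Step 6: cell (1,1)='.' (+1 fires, +4 burnt)
Step 7: cell (1,1)='.' (+1 fires, +1 burnt)
Step 8: cell (1,1)='.' (+0 fires, +1 burnt)
  fire out at step 8

5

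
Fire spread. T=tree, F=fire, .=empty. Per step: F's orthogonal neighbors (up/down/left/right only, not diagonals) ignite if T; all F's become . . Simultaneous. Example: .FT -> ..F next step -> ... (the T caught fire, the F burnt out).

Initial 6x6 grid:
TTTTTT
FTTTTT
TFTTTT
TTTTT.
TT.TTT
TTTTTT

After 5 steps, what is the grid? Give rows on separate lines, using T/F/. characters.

Step 1: 5 trees catch fire, 2 burn out
  FTTTTT
  .FTTTT
  F.FTTT
  TFTTT.
  TT.TTT
  TTTTTT
Step 2: 6 trees catch fire, 5 burn out
  .FTTTT
  ..FTTT
  ...FTT
  F.FTT.
  TF.TTT
  TTTTTT
Step 3: 6 trees catch fire, 6 burn out
  ..FTTT
  ...FTT
  ....FT
  ...FT.
  F..TTT
  TFTTTT
Step 4: 7 trees catch fire, 6 burn out
  ...FTT
  ....FT
  .....F
  ....F.
  ...FTT
  F.FTTT
Step 5: 4 trees catch fire, 7 burn out
  ....FT
  .....F
  ......
  ......
  ....FT
  ...FTT

....FT
.....F
......
......
....FT
...FTT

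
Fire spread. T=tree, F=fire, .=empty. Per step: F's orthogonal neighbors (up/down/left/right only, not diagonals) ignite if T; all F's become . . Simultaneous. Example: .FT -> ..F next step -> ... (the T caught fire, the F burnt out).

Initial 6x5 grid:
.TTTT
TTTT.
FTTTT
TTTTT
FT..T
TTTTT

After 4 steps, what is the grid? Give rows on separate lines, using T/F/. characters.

Step 1: 5 trees catch fire, 2 burn out
  .TTTT
  FTTT.
  .FTTT
  FTTTT
  .F..T
  FTTTT
Step 2: 4 trees catch fire, 5 burn out
  .TTTT
  .FTT.
  ..FTT
  .FTTT
  ....T
  .FTTT
Step 3: 5 trees catch fire, 4 burn out
  .FTTT
  ..FT.
  ...FT
  ..FTT
  ....T
  ..FTT
Step 4: 5 trees catch fire, 5 burn out
  ..FTT
  ...F.
  ....F
  ...FT
  ....T
  ...FT

..FTT
...F.
....F
...FT
....T
...FT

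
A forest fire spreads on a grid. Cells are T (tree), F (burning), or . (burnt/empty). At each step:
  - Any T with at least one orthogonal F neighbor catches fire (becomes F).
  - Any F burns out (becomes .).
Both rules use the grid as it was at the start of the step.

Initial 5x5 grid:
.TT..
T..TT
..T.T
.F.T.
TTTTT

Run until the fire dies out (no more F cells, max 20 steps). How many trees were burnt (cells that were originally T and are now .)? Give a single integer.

Step 1: +1 fires, +1 burnt (F count now 1)
Step 2: +2 fires, +1 burnt (F count now 2)
Step 3: +1 fires, +2 burnt (F count now 1)
Step 4: +2 fires, +1 burnt (F count now 2)
Step 5: +0 fires, +2 burnt (F count now 0)
Fire out after step 5
Initially T: 13, now '.': 18
Total burnt (originally-T cells now '.'): 6

Answer: 6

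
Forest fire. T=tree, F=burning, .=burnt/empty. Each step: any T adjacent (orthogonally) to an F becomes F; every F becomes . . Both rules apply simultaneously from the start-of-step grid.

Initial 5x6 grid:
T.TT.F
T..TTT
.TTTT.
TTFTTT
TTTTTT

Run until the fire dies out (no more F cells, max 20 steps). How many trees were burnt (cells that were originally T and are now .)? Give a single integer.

Step 1: +5 fires, +2 burnt (F count now 5)
Step 2: +7 fires, +5 burnt (F count now 7)
Step 3: +5 fires, +7 burnt (F count now 5)
Step 4: +2 fires, +5 burnt (F count now 2)
Step 5: +1 fires, +2 burnt (F count now 1)
Step 6: +0 fires, +1 burnt (F count now 0)
Fire out after step 6
Initially T: 22, now '.': 28
Total burnt (originally-T cells now '.'): 20

Answer: 20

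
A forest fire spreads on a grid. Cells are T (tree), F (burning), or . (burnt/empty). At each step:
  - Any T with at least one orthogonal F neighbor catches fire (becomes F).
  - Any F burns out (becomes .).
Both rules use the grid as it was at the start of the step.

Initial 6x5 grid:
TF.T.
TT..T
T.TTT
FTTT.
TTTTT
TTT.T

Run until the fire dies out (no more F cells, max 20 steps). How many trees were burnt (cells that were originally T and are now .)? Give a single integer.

Answer: 20

Derivation:
Step 1: +5 fires, +2 burnt (F count now 5)
Step 2: +4 fires, +5 burnt (F count now 4)
Step 3: +4 fires, +4 burnt (F count now 4)
Step 4: +3 fires, +4 burnt (F count now 3)
Step 5: +2 fires, +3 burnt (F count now 2)
Step 6: +2 fires, +2 burnt (F count now 2)
Step 7: +0 fires, +2 burnt (F count now 0)
Fire out after step 7
Initially T: 21, now '.': 29
Total burnt (originally-T cells now '.'): 20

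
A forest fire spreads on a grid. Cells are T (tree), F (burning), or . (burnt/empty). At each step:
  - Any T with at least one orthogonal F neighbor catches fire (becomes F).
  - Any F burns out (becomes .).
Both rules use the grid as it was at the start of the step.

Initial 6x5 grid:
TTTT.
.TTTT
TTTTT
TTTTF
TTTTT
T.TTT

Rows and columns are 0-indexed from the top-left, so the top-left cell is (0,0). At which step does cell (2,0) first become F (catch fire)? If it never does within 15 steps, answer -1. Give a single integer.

Step 1: cell (2,0)='T' (+3 fires, +1 burnt)
Step 2: cell (2,0)='T' (+5 fires, +3 burnt)
Step 3: cell (2,0)='T' (+5 fires, +5 burnt)
Step 4: cell (2,0)='T' (+6 fires, +5 burnt)
Step 5: cell (2,0)='F' (+4 fires, +6 burnt)
  -> target ignites at step 5
Step 6: cell (2,0)='.' (+2 fires, +4 burnt)
Step 7: cell (2,0)='.' (+1 fires, +2 burnt)
Step 8: cell (2,0)='.' (+0 fires, +1 burnt)
  fire out at step 8

5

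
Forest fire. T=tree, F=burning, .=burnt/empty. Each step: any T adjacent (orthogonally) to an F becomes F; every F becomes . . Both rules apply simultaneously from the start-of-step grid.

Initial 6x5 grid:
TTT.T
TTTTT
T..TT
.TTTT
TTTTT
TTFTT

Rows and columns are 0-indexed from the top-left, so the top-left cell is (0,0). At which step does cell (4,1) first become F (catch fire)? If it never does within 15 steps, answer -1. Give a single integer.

Step 1: cell (4,1)='T' (+3 fires, +1 burnt)
Step 2: cell (4,1)='F' (+5 fires, +3 burnt)
  -> target ignites at step 2
Step 3: cell (4,1)='.' (+4 fires, +5 burnt)
Step 4: cell (4,1)='.' (+2 fires, +4 burnt)
Step 5: cell (4,1)='.' (+2 fires, +2 burnt)
Step 6: cell (4,1)='.' (+2 fires, +2 burnt)
Step 7: cell (4,1)='.' (+3 fires, +2 burnt)
Step 8: cell (4,1)='.' (+2 fires, +3 burnt)
Step 9: cell (4,1)='.' (+2 fires, +2 burnt)
Step 10: cell (4,1)='.' (+0 fires, +2 burnt)
  fire out at step 10

2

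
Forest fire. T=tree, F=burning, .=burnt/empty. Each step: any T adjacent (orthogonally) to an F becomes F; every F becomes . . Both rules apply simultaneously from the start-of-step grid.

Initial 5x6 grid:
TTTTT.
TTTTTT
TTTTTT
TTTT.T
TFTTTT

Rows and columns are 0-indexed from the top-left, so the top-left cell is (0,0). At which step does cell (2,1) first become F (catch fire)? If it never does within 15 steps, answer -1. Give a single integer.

Step 1: cell (2,1)='T' (+3 fires, +1 burnt)
Step 2: cell (2,1)='F' (+4 fires, +3 burnt)
  -> target ignites at step 2
Step 3: cell (2,1)='.' (+5 fires, +4 burnt)
Step 4: cell (2,1)='.' (+5 fires, +5 burnt)
Step 5: cell (2,1)='.' (+5 fires, +5 burnt)
Step 6: cell (2,1)='.' (+3 fires, +5 burnt)
Step 7: cell (2,1)='.' (+2 fires, +3 burnt)
Step 8: cell (2,1)='.' (+0 fires, +2 burnt)
  fire out at step 8

2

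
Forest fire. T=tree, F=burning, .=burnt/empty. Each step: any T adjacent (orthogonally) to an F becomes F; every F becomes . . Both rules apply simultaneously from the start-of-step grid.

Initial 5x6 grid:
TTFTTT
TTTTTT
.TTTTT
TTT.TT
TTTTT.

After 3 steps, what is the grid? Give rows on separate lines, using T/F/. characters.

Step 1: 3 trees catch fire, 1 burn out
  TF.FTT
  TTFTTT
  .TTTTT
  TTT.TT
  TTTTT.
Step 2: 5 trees catch fire, 3 burn out
  F...FT
  TF.FTT
  .TFTTT
  TTT.TT
  TTTTT.
Step 3: 6 trees catch fire, 5 burn out
  .....F
  F...FT
  .F.FTT
  TTF.TT
  TTTTT.

.....F
F...FT
.F.FTT
TTF.TT
TTTTT.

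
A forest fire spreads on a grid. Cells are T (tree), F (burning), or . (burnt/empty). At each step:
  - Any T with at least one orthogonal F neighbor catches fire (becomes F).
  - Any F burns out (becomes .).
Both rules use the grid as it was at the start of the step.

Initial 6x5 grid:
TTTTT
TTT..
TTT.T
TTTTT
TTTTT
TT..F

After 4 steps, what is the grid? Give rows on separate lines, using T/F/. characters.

Step 1: 1 trees catch fire, 1 burn out
  TTTTT
  TTT..
  TTT.T
  TTTTT
  TTTTF
  TT...
Step 2: 2 trees catch fire, 1 burn out
  TTTTT
  TTT..
  TTT.T
  TTTTF
  TTTF.
  TT...
Step 3: 3 trees catch fire, 2 burn out
  TTTTT
  TTT..
  TTT.F
  TTTF.
  TTF..
  TT...
Step 4: 2 trees catch fire, 3 burn out
  TTTTT
  TTT..
  TTT..
  TTF..
  TF...
  TT...

TTTTT
TTT..
TTT..
TTF..
TF...
TT...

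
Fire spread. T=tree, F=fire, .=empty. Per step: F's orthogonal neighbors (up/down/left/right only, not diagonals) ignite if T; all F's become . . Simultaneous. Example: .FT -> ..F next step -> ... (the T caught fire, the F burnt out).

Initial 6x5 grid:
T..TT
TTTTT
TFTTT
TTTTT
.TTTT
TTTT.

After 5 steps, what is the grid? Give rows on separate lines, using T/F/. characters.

Step 1: 4 trees catch fire, 1 burn out
  T..TT
  TFTTT
  F.FTT
  TFTTT
  .TTTT
  TTTT.
Step 2: 6 trees catch fire, 4 burn out
  T..TT
  F.FTT
  ...FT
  F.FTT
  .FTTT
  TTTT.
Step 3: 6 trees catch fire, 6 burn out
  F..TT
  ...FT
  ....F
  ...FT
  ..FTT
  TFTT.
Step 4: 6 trees catch fire, 6 burn out
  ...FT
  ....F
  .....
  ....F
  ...FT
  F.FT.
Step 5: 3 trees catch fire, 6 burn out
  ....F
  .....
  .....
  .....
  ....F
  ...F.

....F
.....
.....
.....
....F
...F.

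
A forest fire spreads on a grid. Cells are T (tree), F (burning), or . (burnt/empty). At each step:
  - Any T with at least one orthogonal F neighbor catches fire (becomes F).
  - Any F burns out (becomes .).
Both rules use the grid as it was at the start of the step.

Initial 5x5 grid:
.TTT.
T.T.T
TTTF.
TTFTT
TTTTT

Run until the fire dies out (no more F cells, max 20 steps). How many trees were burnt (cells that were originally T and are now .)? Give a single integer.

Step 1: +4 fires, +2 burnt (F count now 4)
Step 2: +6 fires, +4 burnt (F count now 6)
Step 3: +4 fires, +6 burnt (F count now 4)
Step 4: +3 fires, +4 burnt (F count now 3)
Step 5: +0 fires, +3 burnt (F count now 0)
Fire out after step 5
Initially T: 18, now '.': 24
Total burnt (originally-T cells now '.'): 17

Answer: 17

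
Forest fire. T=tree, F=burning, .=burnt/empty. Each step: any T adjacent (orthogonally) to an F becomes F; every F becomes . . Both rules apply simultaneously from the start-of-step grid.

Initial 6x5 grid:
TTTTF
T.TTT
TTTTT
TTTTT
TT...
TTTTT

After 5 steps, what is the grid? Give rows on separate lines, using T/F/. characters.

Step 1: 2 trees catch fire, 1 burn out
  TTTF.
  T.TTF
  TTTTT
  TTTTT
  TT...
  TTTTT
Step 2: 3 trees catch fire, 2 burn out
  TTF..
  T.TF.
  TTTTF
  TTTTT
  TT...
  TTTTT
Step 3: 4 trees catch fire, 3 burn out
  TF...
  T.F..
  TTTF.
  TTTTF
  TT...
  TTTTT
Step 4: 3 trees catch fire, 4 burn out
  F....
  T....
  TTF..
  TTTF.
  TT...
  TTTTT
Step 5: 3 trees catch fire, 3 burn out
  .....
  F....
  TF...
  TTF..
  TT...
  TTTTT

.....
F....
TF...
TTF..
TT...
TTTTT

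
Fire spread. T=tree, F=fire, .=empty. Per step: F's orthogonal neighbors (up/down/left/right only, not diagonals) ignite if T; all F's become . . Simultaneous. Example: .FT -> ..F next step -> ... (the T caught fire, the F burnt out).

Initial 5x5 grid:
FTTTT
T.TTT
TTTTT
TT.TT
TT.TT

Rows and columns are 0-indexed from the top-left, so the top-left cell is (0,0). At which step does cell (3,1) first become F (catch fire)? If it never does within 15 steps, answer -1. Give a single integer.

Step 1: cell (3,1)='T' (+2 fires, +1 burnt)
Step 2: cell (3,1)='T' (+2 fires, +2 burnt)
Step 3: cell (3,1)='T' (+4 fires, +2 burnt)
Step 4: cell (3,1)='F' (+5 fires, +4 burnt)
  -> target ignites at step 4
Step 5: cell (3,1)='.' (+3 fires, +5 burnt)
Step 6: cell (3,1)='.' (+2 fires, +3 burnt)
Step 7: cell (3,1)='.' (+2 fires, +2 burnt)
Step 8: cell (3,1)='.' (+1 fires, +2 burnt)
Step 9: cell (3,1)='.' (+0 fires, +1 burnt)
  fire out at step 9

4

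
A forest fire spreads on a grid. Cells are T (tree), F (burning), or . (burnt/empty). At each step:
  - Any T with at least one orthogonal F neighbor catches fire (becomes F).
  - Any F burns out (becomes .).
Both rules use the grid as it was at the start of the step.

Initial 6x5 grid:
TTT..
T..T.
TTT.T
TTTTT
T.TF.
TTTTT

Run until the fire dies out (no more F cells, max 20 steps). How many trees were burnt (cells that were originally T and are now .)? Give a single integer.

Answer: 20

Derivation:
Step 1: +3 fires, +1 burnt (F count now 3)
Step 2: +4 fires, +3 burnt (F count now 4)
Step 3: +4 fires, +4 burnt (F count now 4)
Step 4: +3 fires, +4 burnt (F count now 3)
Step 5: +2 fires, +3 burnt (F count now 2)
Step 6: +1 fires, +2 burnt (F count now 1)
Step 7: +1 fires, +1 burnt (F count now 1)
Step 8: +1 fires, +1 burnt (F count now 1)
Step 9: +1 fires, +1 burnt (F count now 1)
Step 10: +0 fires, +1 burnt (F count now 0)
Fire out after step 10
Initially T: 21, now '.': 29
Total burnt (originally-T cells now '.'): 20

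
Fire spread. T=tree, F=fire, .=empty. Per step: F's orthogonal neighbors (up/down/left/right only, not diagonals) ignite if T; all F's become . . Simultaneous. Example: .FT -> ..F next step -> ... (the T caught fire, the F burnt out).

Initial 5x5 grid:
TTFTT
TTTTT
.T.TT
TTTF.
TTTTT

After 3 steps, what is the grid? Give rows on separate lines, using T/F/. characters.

Step 1: 6 trees catch fire, 2 burn out
  TF.FT
  TTFTT
  .T.FT
  TTF..
  TTTFT
Step 2: 8 trees catch fire, 6 burn out
  F...F
  TF.FT
  .T..F
  TF...
  TTF.F
Step 3: 5 trees catch fire, 8 burn out
  .....
  F...F
  .F...
  F....
  TF...

.....
F...F
.F...
F....
TF...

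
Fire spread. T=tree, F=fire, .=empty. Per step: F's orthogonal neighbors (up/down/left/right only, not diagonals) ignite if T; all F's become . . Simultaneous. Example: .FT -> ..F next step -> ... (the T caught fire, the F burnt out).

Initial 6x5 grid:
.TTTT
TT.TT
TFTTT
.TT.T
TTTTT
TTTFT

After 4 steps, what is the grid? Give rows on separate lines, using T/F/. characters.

Step 1: 7 trees catch fire, 2 burn out
  .TTTT
  TF.TT
  F.FTT
  .FT.T
  TTTFT
  TTF.F
Step 2: 8 trees catch fire, 7 burn out
  .FTTT
  F..TT
  ...FT
  ..F.T
  TFF.F
  TF...
Step 3: 6 trees catch fire, 8 burn out
  ..FTT
  ...FT
  ....F
  ....F
  F....
  F....
Step 4: 2 trees catch fire, 6 burn out
  ...FT
  ....F
  .....
  .....
  .....
  .....

...FT
....F
.....
.....
.....
.....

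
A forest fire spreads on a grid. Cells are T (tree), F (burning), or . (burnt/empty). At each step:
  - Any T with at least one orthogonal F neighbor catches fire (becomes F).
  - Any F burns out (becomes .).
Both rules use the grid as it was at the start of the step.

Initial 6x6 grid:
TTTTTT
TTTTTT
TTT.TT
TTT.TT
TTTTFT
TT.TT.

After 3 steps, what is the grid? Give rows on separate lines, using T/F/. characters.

Step 1: 4 trees catch fire, 1 burn out
  TTTTTT
  TTTTTT
  TTT.TT
  TTT.FT
  TTTF.F
  TT.TF.
Step 2: 4 trees catch fire, 4 burn out
  TTTTTT
  TTTTTT
  TTT.FT
  TTT..F
  TTF...
  TT.F..
Step 3: 4 trees catch fire, 4 burn out
  TTTTTT
  TTTTFT
  TTT..F
  TTF...
  TF....
  TT....

TTTTTT
TTTTFT
TTT..F
TTF...
TF....
TT....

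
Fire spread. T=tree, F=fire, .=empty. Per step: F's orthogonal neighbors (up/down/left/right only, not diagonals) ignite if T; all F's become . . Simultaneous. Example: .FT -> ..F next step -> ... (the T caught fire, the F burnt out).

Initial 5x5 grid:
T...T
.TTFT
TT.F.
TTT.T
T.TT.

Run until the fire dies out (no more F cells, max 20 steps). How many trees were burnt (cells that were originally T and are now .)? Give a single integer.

Answer: 12

Derivation:
Step 1: +2 fires, +2 burnt (F count now 2)
Step 2: +2 fires, +2 burnt (F count now 2)
Step 3: +1 fires, +2 burnt (F count now 1)
Step 4: +2 fires, +1 burnt (F count now 2)
Step 5: +2 fires, +2 burnt (F count now 2)
Step 6: +2 fires, +2 burnt (F count now 2)
Step 7: +1 fires, +2 burnt (F count now 1)
Step 8: +0 fires, +1 burnt (F count now 0)
Fire out after step 8
Initially T: 14, now '.': 23
Total burnt (originally-T cells now '.'): 12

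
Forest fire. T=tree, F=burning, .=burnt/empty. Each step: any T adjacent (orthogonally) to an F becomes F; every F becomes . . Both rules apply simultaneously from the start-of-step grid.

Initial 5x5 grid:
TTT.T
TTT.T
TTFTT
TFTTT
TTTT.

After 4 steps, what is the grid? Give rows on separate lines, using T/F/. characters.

Step 1: 6 trees catch fire, 2 burn out
  TTT.T
  TTF.T
  TF.FT
  F.FTT
  TFTT.
Step 2: 7 trees catch fire, 6 burn out
  TTF.T
  TF..T
  F...F
  ...FT
  F.FT.
Step 3: 5 trees catch fire, 7 burn out
  TF..T
  F...F
  .....
  ....F
  ...F.
Step 4: 2 trees catch fire, 5 burn out
  F...F
  .....
  .....
  .....
  .....

F...F
.....
.....
.....
.....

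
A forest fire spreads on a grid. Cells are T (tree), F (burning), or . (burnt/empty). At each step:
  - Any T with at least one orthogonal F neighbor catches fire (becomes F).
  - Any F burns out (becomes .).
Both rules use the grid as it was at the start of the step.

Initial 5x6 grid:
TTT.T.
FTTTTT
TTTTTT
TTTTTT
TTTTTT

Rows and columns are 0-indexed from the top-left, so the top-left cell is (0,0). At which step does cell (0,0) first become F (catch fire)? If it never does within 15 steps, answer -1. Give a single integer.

Step 1: cell (0,0)='F' (+3 fires, +1 burnt)
  -> target ignites at step 1
Step 2: cell (0,0)='.' (+4 fires, +3 burnt)
Step 3: cell (0,0)='.' (+5 fires, +4 burnt)
Step 4: cell (0,0)='.' (+4 fires, +5 burnt)
Step 5: cell (0,0)='.' (+5 fires, +4 burnt)
Step 6: cell (0,0)='.' (+3 fires, +5 burnt)
Step 7: cell (0,0)='.' (+2 fires, +3 burnt)
Step 8: cell (0,0)='.' (+1 fires, +2 burnt)
Step 9: cell (0,0)='.' (+0 fires, +1 burnt)
  fire out at step 9

1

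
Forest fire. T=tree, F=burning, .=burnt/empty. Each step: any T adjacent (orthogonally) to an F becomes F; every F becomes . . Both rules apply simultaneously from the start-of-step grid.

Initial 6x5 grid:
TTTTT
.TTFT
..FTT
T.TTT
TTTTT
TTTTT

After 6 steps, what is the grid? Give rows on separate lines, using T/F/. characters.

Step 1: 5 trees catch fire, 2 burn out
  TTTFT
  .TF.F
  ...FT
  T.FTT
  TTTTT
  TTTTT
Step 2: 6 trees catch fire, 5 burn out
  TTF.F
  .F...
  ....F
  T..FT
  TTFTT
  TTTTT
Step 3: 5 trees catch fire, 6 burn out
  TF...
  .....
  .....
  T...F
  TF.FT
  TTFTT
Step 4: 5 trees catch fire, 5 burn out
  F....
  .....
  .....
  T....
  F...F
  TF.FT
Step 5: 3 trees catch fire, 5 burn out
  .....
  .....
  .....
  F....
  .....
  F...F
Step 6: 0 trees catch fire, 3 burn out
  .....
  .....
  .....
  .....
  .....
  .....

.....
.....
.....
.....
.....
.....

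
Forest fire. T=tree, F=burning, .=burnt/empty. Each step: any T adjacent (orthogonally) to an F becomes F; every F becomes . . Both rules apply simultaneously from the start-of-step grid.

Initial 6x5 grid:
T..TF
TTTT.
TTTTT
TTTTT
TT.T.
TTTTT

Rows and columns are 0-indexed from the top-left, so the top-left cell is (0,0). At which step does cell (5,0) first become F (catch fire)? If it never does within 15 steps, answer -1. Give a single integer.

Step 1: cell (5,0)='T' (+1 fires, +1 burnt)
Step 2: cell (5,0)='T' (+1 fires, +1 burnt)
Step 3: cell (5,0)='T' (+2 fires, +1 burnt)
Step 4: cell (5,0)='T' (+4 fires, +2 burnt)
Step 5: cell (5,0)='T' (+5 fires, +4 burnt)
Step 6: cell (5,0)='T' (+4 fires, +5 burnt)
Step 7: cell (5,0)='T' (+4 fires, +4 burnt)
Step 8: cell (5,0)='T' (+2 fires, +4 burnt)
Step 9: cell (5,0)='F' (+1 fires, +2 burnt)
  -> target ignites at step 9
Step 10: cell (5,0)='.' (+0 fires, +1 burnt)
  fire out at step 10

9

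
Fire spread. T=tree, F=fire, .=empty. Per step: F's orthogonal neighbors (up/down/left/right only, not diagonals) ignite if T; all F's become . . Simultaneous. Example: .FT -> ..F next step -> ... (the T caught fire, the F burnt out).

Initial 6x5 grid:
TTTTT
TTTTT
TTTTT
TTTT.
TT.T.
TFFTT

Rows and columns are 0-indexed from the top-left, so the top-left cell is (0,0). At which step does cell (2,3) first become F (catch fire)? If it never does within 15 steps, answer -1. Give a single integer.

Step 1: cell (2,3)='T' (+3 fires, +2 burnt)
Step 2: cell (2,3)='T' (+4 fires, +3 burnt)
Step 3: cell (2,3)='T' (+4 fires, +4 burnt)
Step 4: cell (2,3)='F' (+4 fires, +4 burnt)
  -> target ignites at step 4
Step 5: cell (2,3)='.' (+5 fires, +4 burnt)
Step 6: cell (2,3)='.' (+4 fires, +5 burnt)
Step 7: cell (2,3)='.' (+1 fires, +4 burnt)
Step 8: cell (2,3)='.' (+0 fires, +1 burnt)
  fire out at step 8

4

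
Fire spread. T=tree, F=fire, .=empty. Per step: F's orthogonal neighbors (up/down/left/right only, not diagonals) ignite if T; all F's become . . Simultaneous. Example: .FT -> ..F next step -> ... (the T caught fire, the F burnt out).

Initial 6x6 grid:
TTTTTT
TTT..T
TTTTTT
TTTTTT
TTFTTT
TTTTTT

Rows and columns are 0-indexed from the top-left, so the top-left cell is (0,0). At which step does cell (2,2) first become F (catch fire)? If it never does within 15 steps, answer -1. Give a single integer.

Step 1: cell (2,2)='T' (+4 fires, +1 burnt)
Step 2: cell (2,2)='F' (+7 fires, +4 burnt)
  -> target ignites at step 2
Step 3: cell (2,2)='.' (+8 fires, +7 burnt)
Step 4: cell (2,2)='.' (+6 fires, +8 burnt)
Step 5: cell (2,2)='.' (+4 fires, +6 burnt)
Step 6: cell (2,2)='.' (+3 fires, +4 burnt)
Step 7: cell (2,2)='.' (+1 fires, +3 burnt)
Step 8: cell (2,2)='.' (+0 fires, +1 burnt)
  fire out at step 8

2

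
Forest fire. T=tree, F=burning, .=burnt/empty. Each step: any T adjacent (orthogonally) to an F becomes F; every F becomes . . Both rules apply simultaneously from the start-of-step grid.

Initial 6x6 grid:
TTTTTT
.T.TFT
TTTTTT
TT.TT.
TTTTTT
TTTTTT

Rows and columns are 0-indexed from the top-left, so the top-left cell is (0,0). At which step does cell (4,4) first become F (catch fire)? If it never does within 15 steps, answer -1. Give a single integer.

Step 1: cell (4,4)='T' (+4 fires, +1 burnt)
Step 2: cell (4,4)='T' (+5 fires, +4 burnt)
Step 3: cell (4,4)='F' (+4 fires, +5 burnt)
  -> target ignites at step 3
Step 4: cell (4,4)='.' (+5 fires, +4 burnt)
Step 5: cell (4,4)='.' (+7 fires, +5 burnt)
Step 6: cell (4,4)='.' (+3 fires, +7 burnt)
Step 7: cell (4,4)='.' (+2 fires, +3 burnt)
Step 8: cell (4,4)='.' (+1 fires, +2 burnt)
Step 9: cell (4,4)='.' (+0 fires, +1 burnt)
  fire out at step 9

3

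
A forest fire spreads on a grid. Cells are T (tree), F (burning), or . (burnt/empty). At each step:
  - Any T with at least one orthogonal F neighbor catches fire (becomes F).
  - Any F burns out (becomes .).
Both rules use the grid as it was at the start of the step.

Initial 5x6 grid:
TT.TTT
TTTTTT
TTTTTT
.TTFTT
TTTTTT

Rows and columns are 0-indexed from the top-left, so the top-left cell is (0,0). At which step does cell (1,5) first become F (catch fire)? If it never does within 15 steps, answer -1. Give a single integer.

Step 1: cell (1,5)='T' (+4 fires, +1 burnt)
Step 2: cell (1,5)='T' (+7 fires, +4 burnt)
Step 3: cell (1,5)='T' (+7 fires, +7 burnt)
Step 4: cell (1,5)='F' (+5 fires, +7 burnt)
  -> target ignites at step 4
Step 5: cell (1,5)='.' (+3 fires, +5 burnt)
Step 6: cell (1,5)='.' (+1 fires, +3 burnt)
Step 7: cell (1,5)='.' (+0 fires, +1 burnt)
  fire out at step 7

4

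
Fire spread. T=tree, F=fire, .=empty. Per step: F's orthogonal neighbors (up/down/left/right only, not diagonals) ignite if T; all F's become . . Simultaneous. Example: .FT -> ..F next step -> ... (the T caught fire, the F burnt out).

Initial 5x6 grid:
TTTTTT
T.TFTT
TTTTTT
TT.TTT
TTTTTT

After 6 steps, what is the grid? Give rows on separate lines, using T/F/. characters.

Step 1: 4 trees catch fire, 1 burn out
  TTTFTT
  T.F.FT
  TTTFTT
  TT.TTT
  TTTTTT
Step 2: 6 trees catch fire, 4 burn out
  TTF.FT
  T....F
  TTF.FT
  TT.FTT
  TTTTTT
Step 3: 6 trees catch fire, 6 burn out
  TF...F
  T.....
  TF...F
  TT..FT
  TTTFTT
Step 4: 6 trees catch fire, 6 burn out
  F.....
  T.....
  F.....
  TF...F
  TTF.FT
Step 5: 4 trees catch fire, 6 burn out
  ......
  F.....
  ......
  F.....
  TF...F
Step 6: 1 trees catch fire, 4 burn out
  ......
  ......
  ......
  ......
  F.....

......
......
......
......
F.....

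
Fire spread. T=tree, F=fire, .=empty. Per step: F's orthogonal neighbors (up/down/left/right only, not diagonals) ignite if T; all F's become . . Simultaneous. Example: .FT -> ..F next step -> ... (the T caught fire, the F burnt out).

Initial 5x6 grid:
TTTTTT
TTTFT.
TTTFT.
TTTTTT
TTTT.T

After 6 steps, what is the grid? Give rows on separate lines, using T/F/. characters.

Step 1: 6 trees catch fire, 2 burn out
  TTTFTT
  TTF.F.
  TTF.F.
  TTTFTT
  TTTT.T
Step 2: 7 trees catch fire, 6 burn out
  TTF.FT
  TF....
  TF....
  TTF.FT
  TTTF.T
Step 3: 7 trees catch fire, 7 burn out
  TF...F
  F.....
  F.....
  TF...F
  TTF..T
Step 4: 4 trees catch fire, 7 burn out
  F.....
  ......
  ......
  F.....
  TF...F
Step 5: 1 trees catch fire, 4 burn out
  ......
  ......
  ......
  ......
  F.....
Step 6: 0 trees catch fire, 1 burn out
  ......
  ......
  ......
  ......
  ......

......
......
......
......
......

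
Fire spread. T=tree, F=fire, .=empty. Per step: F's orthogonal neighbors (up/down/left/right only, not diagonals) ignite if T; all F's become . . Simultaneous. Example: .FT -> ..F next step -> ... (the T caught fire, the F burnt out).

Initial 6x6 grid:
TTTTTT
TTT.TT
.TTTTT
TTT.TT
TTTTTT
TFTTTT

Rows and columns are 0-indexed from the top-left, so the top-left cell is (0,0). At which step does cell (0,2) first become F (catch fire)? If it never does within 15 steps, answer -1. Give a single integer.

Step 1: cell (0,2)='T' (+3 fires, +1 burnt)
Step 2: cell (0,2)='T' (+4 fires, +3 burnt)
Step 3: cell (0,2)='T' (+5 fires, +4 burnt)
Step 4: cell (0,2)='T' (+4 fires, +5 burnt)
Step 5: cell (0,2)='T' (+6 fires, +4 burnt)
Step 6: cell (0,2)='F' (+4 fires, +6 burnt)
  -> target ignites at step 6
Step 7: cell (0,2)='.' (+3 fires, +4 burnt)
Step 8: cell (0,2)='.' (+2 fires, +3 burnt)
Step 9: cell (0,2)='.' (+1 fires, +2 burnt)
Step 10: cell (0,2)='.' (+0 fires, +1 burnt)
  fire out at step 10

6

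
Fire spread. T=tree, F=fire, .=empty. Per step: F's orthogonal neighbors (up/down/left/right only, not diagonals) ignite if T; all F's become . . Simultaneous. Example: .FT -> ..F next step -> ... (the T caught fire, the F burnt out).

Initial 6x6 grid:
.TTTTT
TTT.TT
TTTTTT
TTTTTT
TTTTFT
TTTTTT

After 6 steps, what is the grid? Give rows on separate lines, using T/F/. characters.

Step 1: 4 trees catch fire, 1 burn out
  .TTTTT
  TTT.TT
  TTTTTT
  TTTTFT
  TTTF.F
  TTTTFT
Step 2: 6 trees catch fire, 4 burn out
  .TTTTT
  TTT.TT
  TTTTFT
  TTTF.F
  TTF...
  TTTF.F
Step 3: 6 trees catch fire, 6 burn out
  .TTTTT
  TTT.FT
  TTTF.F
  TTF...
  TF....
  TTF...
Step 4: 6 trees catch fire, 6 burn out
  .TTTFT
  TTT..F
  TTF...
  TF....
  F.....
  TF....
Step 5: 6 trees catch fire, 6 burn out
  .TTF.F
  TTF...
  TF....
  F.....
  ......
  F.....
Step 6: 3 trees catch fire, 6 burn out
  .TF...
  TF....
  F.....
  ......
  ......
  ......

.TF...
TF....
F.....
......
......
......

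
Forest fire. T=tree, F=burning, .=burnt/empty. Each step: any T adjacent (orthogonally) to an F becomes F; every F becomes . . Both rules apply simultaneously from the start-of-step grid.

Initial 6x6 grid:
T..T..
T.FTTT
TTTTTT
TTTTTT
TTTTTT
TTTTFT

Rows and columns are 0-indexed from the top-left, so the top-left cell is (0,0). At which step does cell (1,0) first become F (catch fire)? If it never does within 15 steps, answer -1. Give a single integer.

Step 1: cell (1,0)='T' (+5 fires, +2 burnt)
Step 2: cell (1,0)='T' (+9 fires, +5 burnt)
Step 3: cell (1,0)='T' (+8 fires, +9 burnt)
Step 4: cell (1,0)='F' (+5 fires, +8 burnt)
  -> target ignites at step 4
Step 5: cell (1,0)='.' (+2 fires, +5 burnt)
Step 6: cell (1,0)='.' (+0 fires, +2 burnt)
  fire out at step 6

4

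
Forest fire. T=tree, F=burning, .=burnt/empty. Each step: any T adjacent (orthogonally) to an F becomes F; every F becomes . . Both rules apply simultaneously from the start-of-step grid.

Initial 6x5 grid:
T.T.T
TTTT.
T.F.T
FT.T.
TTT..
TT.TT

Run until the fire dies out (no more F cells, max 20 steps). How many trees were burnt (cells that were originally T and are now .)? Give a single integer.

Answer: 13

Derivation:
Step 1: +4 fires, +2 burnt (F count now 4)
Step 2: +6 fires, +4 burnt (F count now 6)
Step 3: +3 fires, +6 burnt (F count now 3)
Step 4: +0 fires, +3 burnt (F count now 0)
Fire out after step 4
Initially T: 18, now '.': 25
Total burnt (originally-T cells now '.'): 13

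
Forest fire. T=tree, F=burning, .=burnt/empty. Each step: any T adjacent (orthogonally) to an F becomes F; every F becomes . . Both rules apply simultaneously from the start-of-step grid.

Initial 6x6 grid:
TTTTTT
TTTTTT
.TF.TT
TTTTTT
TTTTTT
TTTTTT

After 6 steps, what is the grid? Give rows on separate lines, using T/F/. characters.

Step 1: 3 trees catch fire, 1 burn out
  TTTTTT
  TTFTTT
  .F..TT
  TTFTTT
  TTTTTT
  TTTTTT
Step 2: 6 trees catch fire, 3 burn out
  TTFTTT
  TF.FTT
  ....TT
  TF.FTT
  TTFTTT
  TTTTTT
Step 3: 9 trees catch fire, 6 burn out
  TF.FTT
  F...FT
  ....TT
  F...FT
  TF.FTT
  TTFTTT
Step 4: 9 trees catch fire, 9 burn out
  F...FT
  .....F
  ....FT
  .....F
  F...FT
  TF.FTT
Step 5: 5 trees catch fire, 9 burn out
  .....F
  ......
  .....F
  ......
  .....F
  F...FT
Step 6: 1 trees catch fire, 5 burn out
  ......
  ......
  ......
  ......
  ......
  .....F

......
......
......
......
......
.....F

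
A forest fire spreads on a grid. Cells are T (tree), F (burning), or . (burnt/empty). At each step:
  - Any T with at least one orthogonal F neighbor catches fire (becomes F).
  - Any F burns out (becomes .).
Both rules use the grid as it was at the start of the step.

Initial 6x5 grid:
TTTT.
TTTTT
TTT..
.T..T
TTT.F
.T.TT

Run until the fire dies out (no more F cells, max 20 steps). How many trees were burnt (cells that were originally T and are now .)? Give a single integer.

Step 1: +2 fires, +1 burnt (F count now 2)
Step 2: +1 fires, +2 burnt (F count now 1)
Step 3: +0 fires, +1 burnt (F count now 0)
Fire out after step 3
Initially T: 20, now '.': 13
Total burnt (originally-T cells now '.'): 3

Answer: 3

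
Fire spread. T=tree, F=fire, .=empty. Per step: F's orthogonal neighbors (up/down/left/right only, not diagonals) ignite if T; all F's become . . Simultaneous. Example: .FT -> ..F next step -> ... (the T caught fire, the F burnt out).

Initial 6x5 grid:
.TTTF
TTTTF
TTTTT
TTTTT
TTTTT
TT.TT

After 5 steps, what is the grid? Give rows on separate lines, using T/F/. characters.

Step 1: 3 trees catch fire, 2 burn out
  .TTF.
  TTTF.
  TTTTF
  TTTTT
  TTTTT
  TT.TT
Step 2: 4 trees catch fire, 3 burn out
  .TF..
  TTF..
  TTTF.
  TTTTF
  TTTTT
  TT.TT
Step 3: 5 trees catch fire, 4 burn out
  .F...
  TF...
  TTF..
  TTTF.
  TTTTF
  TT.TT
Step 4: 5 trees catch fire, 5 burn out
  .....
  F....
  TF...
  TTF..
  TTTF.
  TT.TF
Step 5: 4 trees catch fire, 5 burn out
  .....
  .....
  F....
  TF...
  TTF..
  TT.F.

.....
.....
F....
TF...
TTF..
TT.F.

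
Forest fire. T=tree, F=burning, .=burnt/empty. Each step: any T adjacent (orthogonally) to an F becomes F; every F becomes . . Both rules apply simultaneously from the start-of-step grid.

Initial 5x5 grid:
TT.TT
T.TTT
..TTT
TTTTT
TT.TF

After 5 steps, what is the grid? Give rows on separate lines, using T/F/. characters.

Step 1: 2 trees catch fire, 1 burn out
  TT.TT
  T.TTT
  ..TTT
  TTTTF
  TT.F.
Step 2: 2 trees catch fire, 2 burn out
  TT.TT
  T.TTT
  ..TTF
  TTTF.
  TT...
Step 3: 3 trees catch fire, 2 burn out
  TT.TT
  T.TTF
  ..TF.
  TTF..
  TT...
Step 4: 4 trees catch fire, 3 burn out
  TT.TF
  T.TF.
  ..F..
  TF...
  TT...
Step 5: 4 trees catch fire, 4 burn out
  TT.F.
  T.F..
  .....
  F....
  TF...

TT.F.
T.F..
.....
F....
TF...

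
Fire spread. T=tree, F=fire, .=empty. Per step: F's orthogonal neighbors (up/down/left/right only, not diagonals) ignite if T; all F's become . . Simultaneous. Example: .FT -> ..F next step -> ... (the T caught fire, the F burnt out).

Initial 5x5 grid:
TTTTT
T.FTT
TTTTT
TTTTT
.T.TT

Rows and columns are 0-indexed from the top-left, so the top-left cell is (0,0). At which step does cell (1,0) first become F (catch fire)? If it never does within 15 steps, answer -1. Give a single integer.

Step 1: cell (1,0)='T' (+3 fires, +1 burnt)
Step 2: cell (1,0)='T' (+6 fires, +3 burnt)
Step 3: cell (1,0)='T' (+6 fires, +6 burnt)
Step 4: cell (1,0)='F' (+5 fires, +6 burnt)
  -> target ignites at step 4
Step 5: cell (1,0)='.' (+1 fires, +5 burnt)
Step 6: cell (1,0)='.' (+0 fires, +1 burnt)
  fire out at step 6

4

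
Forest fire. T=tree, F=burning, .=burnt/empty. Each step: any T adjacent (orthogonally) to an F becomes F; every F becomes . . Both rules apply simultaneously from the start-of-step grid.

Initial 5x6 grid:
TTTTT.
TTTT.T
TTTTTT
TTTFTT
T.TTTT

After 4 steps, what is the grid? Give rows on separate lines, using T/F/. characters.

Step 1: 4 trees catch fire, 1 burn out
  TTTTT.
  TTTT.T
  TTTFTT
  TTF.FT
  T.TFTT
Step 2: 7 trees catch fire, 4 burn out
  TTTTT.
  TTTF.T
  TTF.FT
  TF...F
  T.F.FT
Step 3: 6 trees catch fire, 7 burn out
  TTTFT.
  TTF..T
  TF...F
  F.....
  T....F
Step 4: 6 trees catch fire, 6 burn out
  TTF.F.
  TF...F
  F.....
  ......
  F.....

TTF.F.
TF...F
F.....
......
F.....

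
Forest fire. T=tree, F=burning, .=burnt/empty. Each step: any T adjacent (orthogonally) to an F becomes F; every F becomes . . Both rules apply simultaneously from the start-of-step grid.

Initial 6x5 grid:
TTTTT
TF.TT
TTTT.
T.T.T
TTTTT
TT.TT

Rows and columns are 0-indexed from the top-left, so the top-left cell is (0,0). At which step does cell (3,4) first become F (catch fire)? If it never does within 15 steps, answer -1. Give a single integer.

Step 1: cell (3,4)='T' (+3 fires, +1 burnt)
Step 2: cell (3,4)='T' (+4 fires, +3 burnt)
Step 3: cell (3,4)='T' (+4 fires, +4 burnt)
Step 4: cell (3,4)='T' (+4 fires, +4 burnt)
Step 5: cell (3,4)='T' (+4 fires, +4 burnt)
Step 6: cell (3,4)='T' (+3 fires, +4 burnt)
Step 7: cell (3,4)='F' (+2 fires, +3 burnt)
  -> target ignites at step 7
Step 8: cell (3,4)='.' (+0 fires, +2 burnt)
  fire out at step 8

7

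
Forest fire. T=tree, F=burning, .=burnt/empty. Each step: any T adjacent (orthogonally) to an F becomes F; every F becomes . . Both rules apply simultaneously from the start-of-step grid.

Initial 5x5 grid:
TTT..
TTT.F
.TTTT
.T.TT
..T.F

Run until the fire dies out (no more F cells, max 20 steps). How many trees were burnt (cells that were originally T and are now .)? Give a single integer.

Answer: 13

Derivation:
Step 1: +2 fires, +2 burnt (F count now 2)
Step 2: +2 fires, +2 burnt (F count now 2)
Step 3: +1 fires, +2 burnt (F count now 1)
Step 4: +2 fires, +1 burnt (F count now 2)
Step 5: +3 fires, +2 burnt (F count now 3)
Step 6: +2 fires, +3 burnt (F count now 2)
Step 7: +1 fires, +2 burnt (F count now 1)
Step 8: +0 fires, +1 burnt (F count now 0)
Fire out after step 8
Initially T: 14, now '.': 24
Total burnt (originally-T cells now '.'): 13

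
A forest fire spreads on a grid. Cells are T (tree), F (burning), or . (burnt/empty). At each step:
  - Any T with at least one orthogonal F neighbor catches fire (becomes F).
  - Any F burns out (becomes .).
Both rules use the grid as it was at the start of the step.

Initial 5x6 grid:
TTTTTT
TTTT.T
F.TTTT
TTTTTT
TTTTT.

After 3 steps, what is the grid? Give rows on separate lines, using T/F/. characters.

Step 1: 2 trees catch fire, 1 burn out
  TTTTTT
  FTTT.T
  ..TTTT
  FTTTTT
  TTTTT.
Step 2: 4 trees catch fire, 2 burn out
  FTTTTT
  .FTT.T
  ..TTTT
  .FTTTT
  FTTTT.
Step 3: 4 trees catch fire, 4 burn out
  .FTTTT
  ..FT.T
  ..TTTT
  ..FTTT
  .FTTT.

.FTTTT
..FT.T
..TTTT
..FTTT
.FTTT.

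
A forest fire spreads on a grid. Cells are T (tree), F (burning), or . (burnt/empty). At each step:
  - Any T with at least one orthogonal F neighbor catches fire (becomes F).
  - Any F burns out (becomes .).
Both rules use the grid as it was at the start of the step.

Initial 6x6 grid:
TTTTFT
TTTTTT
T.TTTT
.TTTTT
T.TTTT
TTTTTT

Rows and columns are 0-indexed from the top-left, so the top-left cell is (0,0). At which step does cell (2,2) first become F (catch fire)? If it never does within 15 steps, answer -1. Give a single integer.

Step 1: cell (2,2)='T' (+3 fires, +1 burnt)
Step 2: cell (2,2)='T' (+4 fires, +3 burnt)
Step 3: cell (2,2)='T' (+5 fires, +4 burnt)
Step 4: cell (2,2)='F' (+6 fires, +5 burnt)
  -> target ignites at step 4
Step 5: cell (2,2)='.' (+5 fires, +6 burnt)
Step 6: cell (2,2)='.' (+5 fires, +5 burnt)
Step 7: cell (2,2)='.' (+1 fires, +5 burnt)
Step 8: cell (2,2)='.' (+1 fires, +1 burnt)
Step 9: cell (2,2)='.' (+1 fires, +1 burnt)
Step 10: cell (2,2)='.' (+1 fires, +1 burnt)
Step 11: cell (2,2)='.' (+0 fires, +1 burnt)
  fire out at step 11

4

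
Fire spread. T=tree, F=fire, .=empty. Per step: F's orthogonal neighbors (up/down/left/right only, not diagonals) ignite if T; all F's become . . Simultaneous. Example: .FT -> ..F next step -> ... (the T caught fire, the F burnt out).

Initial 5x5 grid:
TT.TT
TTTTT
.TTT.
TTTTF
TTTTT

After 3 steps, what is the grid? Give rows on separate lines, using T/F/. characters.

Step 1: 2 trees catch fire, 1 burn out
  TT.TT
  TTTTT
  .TTT.
  TTTF.
  TTTTF
Step 2: 3 trees catch fire, 2 burn out
  TT.TT
  TTTTT
  .TTF.
  TTF..
  TTTF.
Step 3: 4 trees catch fire, 3 burn out
  TT.TT
  TTTFT
  .TF..
  TF...
  TTF..

TT.TT
TTTFT
.TF..
TF...
TTF..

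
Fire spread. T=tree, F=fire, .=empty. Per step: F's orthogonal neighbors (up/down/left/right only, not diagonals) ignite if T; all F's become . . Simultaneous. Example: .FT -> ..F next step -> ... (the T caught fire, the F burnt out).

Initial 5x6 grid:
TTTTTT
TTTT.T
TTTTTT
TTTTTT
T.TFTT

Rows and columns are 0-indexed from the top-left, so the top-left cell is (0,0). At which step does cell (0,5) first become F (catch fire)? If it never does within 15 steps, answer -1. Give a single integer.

Step 1: cell (0,5)='T' (+3 fires, +1 burnt)
Step 2: cell (0,5)='T' (+4 fires, +3 burnt)
Step 3: cell (0,5)='T' (+5 fires, +4 burnt)
Step 4: cell (0,5)='T' (+5 fires, +5 burnt)
Step 5: cell (0,5)='T' (+6 fires, +5 burnt)
Step 6: cell (0,5)='F' (+3 fires, +6 burnt)
  -> target ignites at step 6
Step 7: cell (0,5)='.' (+1 fires, +3 burnt)
Step 8: cell (0,5)='.' (+0 fires, +1 burnt)
  fire out at step 8

6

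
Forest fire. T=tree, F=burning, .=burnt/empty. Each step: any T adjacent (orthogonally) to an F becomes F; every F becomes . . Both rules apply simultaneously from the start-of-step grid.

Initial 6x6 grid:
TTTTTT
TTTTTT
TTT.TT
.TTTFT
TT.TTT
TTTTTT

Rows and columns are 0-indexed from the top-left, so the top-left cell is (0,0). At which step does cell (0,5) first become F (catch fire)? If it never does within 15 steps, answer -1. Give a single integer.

Step 1: cell (0,5)='T' (+4 fires, +1 burnt)
Step 2: cell (0,5)='T' (+6 fires, +4 burnt)
Step 3: cell (0,5)='T' (+7 fires, +6 burnt)
Step 4: cell (0,5)='F' (+6 fires, +7 burnt)
  -> target ignites at step 4
Step 5: cell (0,5)='.' (+5 fires, +6 burnt)
Step 6: cell (0,5)='.' (+3 fires, +5 burnt)
Step 7: cell (0,5)='.' (+1 fires, +3 burnt)
Step 8: cell (0,5)='.' (+0 fires, +1 burnt)
  fire out at step 8

4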